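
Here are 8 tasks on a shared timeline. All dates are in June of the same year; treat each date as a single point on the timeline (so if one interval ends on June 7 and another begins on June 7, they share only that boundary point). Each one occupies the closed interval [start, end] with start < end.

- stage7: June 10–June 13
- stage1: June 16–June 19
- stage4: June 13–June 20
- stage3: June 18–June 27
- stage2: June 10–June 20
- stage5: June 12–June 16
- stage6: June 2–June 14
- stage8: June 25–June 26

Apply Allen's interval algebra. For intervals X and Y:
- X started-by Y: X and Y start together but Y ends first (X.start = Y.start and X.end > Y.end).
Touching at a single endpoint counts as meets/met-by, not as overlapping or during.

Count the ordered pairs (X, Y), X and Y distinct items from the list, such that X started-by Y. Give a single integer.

Checking all 56 ordered pairs for relation 'started-by'; matching pairs in alphabetical order:
(stage2, stage7): stage2 started-by stage7 ✓
Count: 1.

1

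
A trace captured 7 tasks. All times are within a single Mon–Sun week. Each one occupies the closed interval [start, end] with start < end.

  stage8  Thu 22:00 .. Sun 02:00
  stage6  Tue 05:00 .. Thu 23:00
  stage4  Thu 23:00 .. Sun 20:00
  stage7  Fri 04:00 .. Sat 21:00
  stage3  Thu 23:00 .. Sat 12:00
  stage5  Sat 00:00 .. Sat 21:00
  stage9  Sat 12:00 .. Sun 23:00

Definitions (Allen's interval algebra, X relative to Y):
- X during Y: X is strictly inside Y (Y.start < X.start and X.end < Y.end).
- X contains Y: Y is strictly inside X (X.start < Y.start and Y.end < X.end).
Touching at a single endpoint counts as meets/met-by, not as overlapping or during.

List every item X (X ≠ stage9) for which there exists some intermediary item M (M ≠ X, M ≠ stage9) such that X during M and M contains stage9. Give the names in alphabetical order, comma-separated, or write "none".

none

Target stage9 = [Sat 12:00, Sun 23:00].
Intermediaries M with M contains stage9: none.
Union: none.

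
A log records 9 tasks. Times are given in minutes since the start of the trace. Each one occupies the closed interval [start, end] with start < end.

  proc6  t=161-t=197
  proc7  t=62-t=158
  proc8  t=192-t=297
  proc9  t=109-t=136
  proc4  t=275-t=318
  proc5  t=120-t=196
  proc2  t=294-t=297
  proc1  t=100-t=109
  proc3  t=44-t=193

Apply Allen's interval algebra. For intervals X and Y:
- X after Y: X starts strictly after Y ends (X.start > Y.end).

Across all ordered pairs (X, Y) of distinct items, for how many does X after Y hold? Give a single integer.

19

Checking all 72 ordered pairs for relation 'after'; matching pairs in alphabetical order:
(proc2, proc1): proc2 after proc1 ✓
(proc2, proc3): proc2 after proc3 ✓
(proc2, proc5): proc2 after proc5 ✓
(proc2, proc6): proc2 after proc6 ✓
(proc2, proc7): proc2 after proc7 ✓
(proc2, proc9): proc2 after proc9 ✓
(proc4, proc1): proc4 after proc1 ✓
(proc4, proc3): proc4 after proc3 ✓
(proc4, proc5): proc4 after proc5 ✓
(proc4, proc6): proc4 after proc6 ✓
(proc4, proc7): proc4 after proc7 ✓
(proc4, proc9): proc4 after proc9 ✓
(proc5, proc1): proc5 after proc1 ✓
(proc6, proc1): proc6 after proc1 ✓
(proc6, proc7): proc6 after proc7 ✓
(proc6, proc9): proc6 after proc9 ✓
(proc8, proc1): proc8 after proc1 ✓
(proc8, proc7): proc8 after proc7 ✓
(proc8, proc9): proc8 after proc9 ✓
Count: 19.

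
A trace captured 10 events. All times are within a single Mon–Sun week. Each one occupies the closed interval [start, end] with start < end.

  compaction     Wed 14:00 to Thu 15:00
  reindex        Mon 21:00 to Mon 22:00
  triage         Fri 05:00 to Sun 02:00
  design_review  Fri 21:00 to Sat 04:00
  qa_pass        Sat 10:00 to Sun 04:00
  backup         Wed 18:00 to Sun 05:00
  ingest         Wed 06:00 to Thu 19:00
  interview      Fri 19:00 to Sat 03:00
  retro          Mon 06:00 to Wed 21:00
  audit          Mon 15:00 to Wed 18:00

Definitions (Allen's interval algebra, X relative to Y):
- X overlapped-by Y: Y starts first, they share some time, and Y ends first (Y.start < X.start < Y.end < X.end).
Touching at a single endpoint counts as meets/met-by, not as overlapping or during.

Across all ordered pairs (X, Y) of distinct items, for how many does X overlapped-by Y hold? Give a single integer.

Checking all 90 ordered pairs for relation 'overlapped-by'; matching pairs in alphabetical order:
(backup, compaction): backup overlapped-by compaction ✓
(backup, ingest): backup overlapped-by ingest ✓
(backup, retro): backup overlapped-by retro ✓
(compaction, audit): compaction overlapped-by audit ✓
(compaction, retro): compaction overlapped-by retro ✓
(design_review, interview): design_review overlapped-by interview ✓
(ingest, audit): ingest overlapped-by audit ✓
(ingest, retro): ingest overlapped-by retro ✓
(qa_pass, triage): qa_pass overlapped-by triage ✓
Count: 9.

9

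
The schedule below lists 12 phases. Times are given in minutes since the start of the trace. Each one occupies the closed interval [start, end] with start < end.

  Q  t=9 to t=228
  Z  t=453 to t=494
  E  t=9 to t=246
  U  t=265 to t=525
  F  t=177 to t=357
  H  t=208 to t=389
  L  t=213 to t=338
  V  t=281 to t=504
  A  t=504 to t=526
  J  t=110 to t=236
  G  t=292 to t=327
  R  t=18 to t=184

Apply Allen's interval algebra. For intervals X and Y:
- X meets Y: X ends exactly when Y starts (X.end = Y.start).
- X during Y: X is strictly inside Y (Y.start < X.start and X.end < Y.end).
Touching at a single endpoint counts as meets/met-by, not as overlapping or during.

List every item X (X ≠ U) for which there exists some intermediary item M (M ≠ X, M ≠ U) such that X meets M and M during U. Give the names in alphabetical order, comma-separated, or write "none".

none

Target U = [t=265, t=525].
Intermediaries M with M during U: G, V, Z.
Via G — items with X meets G: none.
Via V — items with X meets V: none.
Via Z — items with X meets Z: none.
Union: none.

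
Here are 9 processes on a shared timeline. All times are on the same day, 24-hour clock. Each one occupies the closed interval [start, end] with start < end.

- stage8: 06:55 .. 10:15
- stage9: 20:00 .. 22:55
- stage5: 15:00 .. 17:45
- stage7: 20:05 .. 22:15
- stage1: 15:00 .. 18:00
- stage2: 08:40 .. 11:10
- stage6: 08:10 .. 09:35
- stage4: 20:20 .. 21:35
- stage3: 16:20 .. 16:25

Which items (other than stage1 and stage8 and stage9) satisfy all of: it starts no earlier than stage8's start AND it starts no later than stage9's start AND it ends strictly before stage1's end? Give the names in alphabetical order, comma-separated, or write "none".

Conditions: its start is no earlier than stage8's start (X.start >= 06:55) AND its start is no later than stage9's start (X.start <= 20:00) AND its end is strictly before stage1's end (X.end < 18:00).
stage2: start 08:40 >= 06:55? ✓; start 08:40 <= 20:00? ✓; end 11:10 < 18:00? ✓ → yes.
stage3: start 16:20 >= 06:55? ✓; start 16:20 <= 20:00? ✓; end 16:25 < 18:00? ✓ → yes.
stage4: start 20:20 >= 06:55? ✓; start 20:20 <= 20:00? ✗; end 21:35 < 18:00? ✗ → no.
stage5: start 15:00 >= 06:55? ✓; start 15:00 <= 20:00? ✓; end 17:45 < 18:00? ✓ → yes.
stage6: start 08:10 >= 06:55? ✓; start 08:10 <= 20:00? ✓; end 09:35 < 18:00? ✓ → yes.
stage7: start 20:05 >= 06:55? ✓; start 20:05 <= 20:00? ✗; end 22:15 < 18:00? ✗ → no.
Result: stage2, stage3, stage5, stage6.

stage2, stage3, stage5, stage6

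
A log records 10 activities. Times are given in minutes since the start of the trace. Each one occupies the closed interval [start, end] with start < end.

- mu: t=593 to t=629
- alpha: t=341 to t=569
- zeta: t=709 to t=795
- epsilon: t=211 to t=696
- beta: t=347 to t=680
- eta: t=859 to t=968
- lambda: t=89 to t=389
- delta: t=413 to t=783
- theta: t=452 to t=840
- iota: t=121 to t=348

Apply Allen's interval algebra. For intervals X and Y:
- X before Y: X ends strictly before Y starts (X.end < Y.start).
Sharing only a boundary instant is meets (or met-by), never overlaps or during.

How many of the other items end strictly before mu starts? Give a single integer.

3

Target mu = [t=593, t=629].
alpha [t=341, t=569] → before → counts.
beta [t=347, t=680] → contains → no.
delta [t=413, t=783] → contains → no.
epsilon [t=211, t=696] → contains → no.
eta [t=859, t=968] → after → no.
iota [t=121, t=348] → before → counts.
lambda [t=89, t=389] → before → counts.
theta [t=452, t=840] → contains → no.
zeta [t=709, t=795] → after → no.
Total: 3.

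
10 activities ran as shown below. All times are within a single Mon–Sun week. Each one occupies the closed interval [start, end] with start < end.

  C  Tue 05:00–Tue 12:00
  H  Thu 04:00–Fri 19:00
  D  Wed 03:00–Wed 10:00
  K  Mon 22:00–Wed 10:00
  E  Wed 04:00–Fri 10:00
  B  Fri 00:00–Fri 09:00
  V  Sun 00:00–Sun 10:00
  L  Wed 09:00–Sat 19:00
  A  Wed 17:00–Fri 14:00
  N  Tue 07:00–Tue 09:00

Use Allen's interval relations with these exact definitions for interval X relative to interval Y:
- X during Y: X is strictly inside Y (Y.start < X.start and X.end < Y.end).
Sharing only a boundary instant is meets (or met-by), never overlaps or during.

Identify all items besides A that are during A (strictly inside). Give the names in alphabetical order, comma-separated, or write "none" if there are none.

Target A = [Wed 17:00, Fri 14:00].
B [Fri 00:00, Fri 09:00] → during → yes.
C [Tue 05:00, Tue 12:00] → before → no.
D [Wed 03:00, Wed 10:00] → before → no.
E [Wed 04:00, Fri 10:00] → overlaps → no.
H [Thu 04:00, Fri 19:00] → overlapped-by → no.
K [Mon 22:00, Wed 10:00] → before → no.
L [Wed 09:00, Sat 19:00] → contains → no.
N [Tue 07:00, Tue 09:00] → before → no.
V [Sun 00:00, Sun 10:00] → after → no.
Result: B.

B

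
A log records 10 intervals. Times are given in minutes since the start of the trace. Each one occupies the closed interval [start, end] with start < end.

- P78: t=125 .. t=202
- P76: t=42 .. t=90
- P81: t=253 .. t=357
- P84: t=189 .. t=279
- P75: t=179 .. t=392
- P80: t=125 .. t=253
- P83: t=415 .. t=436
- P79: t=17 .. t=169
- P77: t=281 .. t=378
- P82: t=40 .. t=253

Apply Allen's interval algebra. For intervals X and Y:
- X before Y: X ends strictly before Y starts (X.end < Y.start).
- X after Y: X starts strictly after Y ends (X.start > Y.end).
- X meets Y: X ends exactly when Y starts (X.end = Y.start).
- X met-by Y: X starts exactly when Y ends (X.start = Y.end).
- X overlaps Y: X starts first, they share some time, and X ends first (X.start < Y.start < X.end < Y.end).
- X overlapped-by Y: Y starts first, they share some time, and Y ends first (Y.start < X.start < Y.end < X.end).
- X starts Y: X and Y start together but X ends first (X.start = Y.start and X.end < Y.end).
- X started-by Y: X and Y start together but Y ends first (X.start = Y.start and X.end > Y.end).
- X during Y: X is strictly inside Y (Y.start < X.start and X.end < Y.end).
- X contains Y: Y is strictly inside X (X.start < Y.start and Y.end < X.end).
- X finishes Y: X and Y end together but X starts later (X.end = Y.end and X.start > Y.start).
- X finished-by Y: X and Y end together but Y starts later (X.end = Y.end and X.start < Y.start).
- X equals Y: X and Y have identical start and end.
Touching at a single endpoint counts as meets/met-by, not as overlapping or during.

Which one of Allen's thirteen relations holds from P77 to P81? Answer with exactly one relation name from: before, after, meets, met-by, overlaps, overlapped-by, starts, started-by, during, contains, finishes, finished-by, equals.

P77 = [t=281, t=378]; P81 = [t=253, t=357].
Compare endpoints: P77.start > P81.start, P77.start < P81.end, P77.end > P81.start, P77.end > P81.end.
That pattern is 'overlapped-by'.

overlapped-by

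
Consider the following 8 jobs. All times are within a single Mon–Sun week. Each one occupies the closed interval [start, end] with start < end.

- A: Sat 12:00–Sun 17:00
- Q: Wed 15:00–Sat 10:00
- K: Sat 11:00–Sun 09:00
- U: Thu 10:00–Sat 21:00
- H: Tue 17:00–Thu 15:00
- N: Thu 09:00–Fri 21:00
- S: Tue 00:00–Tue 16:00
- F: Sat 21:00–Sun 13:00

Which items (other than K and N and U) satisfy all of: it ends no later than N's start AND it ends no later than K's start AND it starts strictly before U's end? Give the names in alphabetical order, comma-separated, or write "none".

Conditions: its end is no later than N's start (X.end <= Thu 09:00) AND its end is no later than K's start (X.end <= Sat 11:00) AND its start is strictly before U's end (X.start < Sat 21:00).
A: end Sun 17:00 <= Thu 09:00? ✗; end Sun 17:00 <= Sat 11:00? ✗; start Sat 12:00 < Sat 21:00? ✓ → no.
F: end Sun 13:00 <= Thu 09:00? ✗; end Sun 13:00 <= Sat 11:00? ✗; start Sat 21:00 < Sat 21:00? ✗ → no.
H: end Thu 15:00 <= Thu 09:00? ✗; end Thu 15:00 <= Sat 11:00? ✓; start Tue 17:00 < Sat 21:00? ✓ → no.
Q: end Sat 10:00 <= Thu 09:00? ✗; end Sat 10:00 <= Sat 11:00? ✓; start Wed 15:00 < Sat 21:00? ✓ → no.
S: end Tue 16:00 <= Thu 09:00? ✓; end Tue 16:00 <= Sat 11:00? ✓; start Tue 00:00 < Sat 21:00? ✓ → yes.
Result: S.

S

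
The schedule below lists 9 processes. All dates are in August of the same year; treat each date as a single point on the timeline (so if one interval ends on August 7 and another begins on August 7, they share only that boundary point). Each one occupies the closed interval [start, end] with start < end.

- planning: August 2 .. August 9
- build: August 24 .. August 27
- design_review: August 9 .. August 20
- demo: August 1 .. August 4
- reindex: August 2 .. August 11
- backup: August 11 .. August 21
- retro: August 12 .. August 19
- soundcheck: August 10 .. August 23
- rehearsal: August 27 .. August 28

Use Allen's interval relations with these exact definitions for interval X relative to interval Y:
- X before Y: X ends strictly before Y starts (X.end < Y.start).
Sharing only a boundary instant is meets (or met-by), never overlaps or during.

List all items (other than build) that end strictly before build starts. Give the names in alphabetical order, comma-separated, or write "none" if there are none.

Target build = [August 24, August 27].
backup [August 11, August 21] → before → yes.
demo [August 1, August 4] → before → yes.
design_review [August 9, August 20] → before → yes.
planning [August 2, August 9] → before → yes.
rehearsal [August 27, August 28] → met-by → no.
reindex [August 2, August 11] → before → yes.
retro [August 12, August 19] → before → yes.
soundcheck [August 10, August 23] → before → yes.
Result: backup, demo, design_review, planning, reindex, retro, soundcheck.

backup, demo, design_review, planning, reindex, retro, soundcheck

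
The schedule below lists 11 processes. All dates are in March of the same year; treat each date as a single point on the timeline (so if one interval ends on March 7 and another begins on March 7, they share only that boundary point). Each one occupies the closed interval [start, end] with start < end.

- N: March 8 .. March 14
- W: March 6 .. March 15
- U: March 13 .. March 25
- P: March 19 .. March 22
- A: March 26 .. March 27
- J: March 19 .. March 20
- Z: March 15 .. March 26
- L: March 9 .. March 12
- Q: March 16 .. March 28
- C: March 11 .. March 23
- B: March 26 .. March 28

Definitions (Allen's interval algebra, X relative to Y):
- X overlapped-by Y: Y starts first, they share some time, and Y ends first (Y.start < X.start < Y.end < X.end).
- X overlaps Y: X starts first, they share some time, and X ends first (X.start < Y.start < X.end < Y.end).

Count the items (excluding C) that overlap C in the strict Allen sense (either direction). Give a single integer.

Target C = [March 11, March 23].
A [March 26, March 27] → after → no.
B [March 26, March 28] → after → no.
J [March 19, March 20] → during → no.
L [March 9, March 12] → overlaps → counts.
N [March 8, March 14] → overlaps → counts.
P [March 19, March 22] → during → no.
Q [March 16, March 28] → overlapped-by → counts.
U [March 13, March 25] → overlapped-by → counts.
W [March 6, March 15] → overlaps → counts.
Z [March 15, March 26] → overlapped-by → counts.
Total: 6.

6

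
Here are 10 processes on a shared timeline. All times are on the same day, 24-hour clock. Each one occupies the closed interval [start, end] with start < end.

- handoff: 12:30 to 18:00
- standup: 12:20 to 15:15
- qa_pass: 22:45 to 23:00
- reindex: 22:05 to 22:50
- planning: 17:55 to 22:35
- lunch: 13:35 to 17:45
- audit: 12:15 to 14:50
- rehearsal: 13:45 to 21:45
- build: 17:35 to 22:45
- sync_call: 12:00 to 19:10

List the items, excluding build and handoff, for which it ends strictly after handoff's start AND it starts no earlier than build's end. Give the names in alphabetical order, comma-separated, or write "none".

Conditions: its end is strictly after handoff's start (X.end > 12:30) AND its start is no earlier than build's end (X.start >= 22:45).
audit: end 14:50 > 12:30? ✓; start 12:15 >= 22:45? ✗ → no.
lunch: end 17:45 > 12:30? ✓; start 13:35 >= 22:45? ✗ → no.
planning: end 22:35 > 12:30? ✓; start 17:55 >= 22:45? ✗ → no.
qa_pass: end 23:00 > 12:30? ✓; start 22:45 >= 22:45? ✓ → yes.
rehearsal: end 21:45 > 12:30? ✓; start 13:45 >= 22:45? ✗ → no.
reindex: end 22:50 > 12:30? ✓; start 22:05 >= 22:45? ✗ → no.
standup: end 15:15 > 12:30? ✓; start 12:20 >= 22:45? ✗ → no.
sync_call: end 19:10 > 12:30? ✓; start 12:00 >= 22:45? ✗ → no.
Result: qa_pass.

qa_pass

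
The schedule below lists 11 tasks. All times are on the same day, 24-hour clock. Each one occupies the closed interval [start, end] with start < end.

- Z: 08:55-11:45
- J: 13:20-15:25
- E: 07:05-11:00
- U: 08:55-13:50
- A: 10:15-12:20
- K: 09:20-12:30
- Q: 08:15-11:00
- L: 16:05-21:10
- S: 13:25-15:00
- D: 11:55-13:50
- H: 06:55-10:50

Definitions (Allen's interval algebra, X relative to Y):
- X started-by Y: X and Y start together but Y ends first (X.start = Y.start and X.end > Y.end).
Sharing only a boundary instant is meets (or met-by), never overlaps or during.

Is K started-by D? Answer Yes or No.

K = [09:20, 12:30], D = [11:55, 13:50].
Actual relation of K to D: overlaps.
Asked whether 'started-by' holds → No.

No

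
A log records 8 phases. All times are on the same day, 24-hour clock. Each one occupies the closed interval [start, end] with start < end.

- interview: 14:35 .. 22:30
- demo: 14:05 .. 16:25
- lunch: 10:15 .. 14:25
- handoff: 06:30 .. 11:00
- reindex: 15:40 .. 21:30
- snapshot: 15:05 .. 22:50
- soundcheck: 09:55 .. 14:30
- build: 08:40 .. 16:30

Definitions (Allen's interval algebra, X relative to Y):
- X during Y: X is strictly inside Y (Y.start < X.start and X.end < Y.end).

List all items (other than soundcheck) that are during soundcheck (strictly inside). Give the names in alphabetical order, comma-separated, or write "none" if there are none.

lunch

Target soundcheck = [09:55, 14:30].
build [08:40, 16:30] → contains → no.
demo [14:05, 16:25] → overlapped-by → no.
handoff [06:30, 11:00] → overlaps → no.
interview [14:35, 22:30] → after → no.
lunch [10:15, 14:25] → during → yes.
reindex [15:40, 21:30] → after → no.
snapshot [15:05, 22:50] → after → no.
Result: lunch.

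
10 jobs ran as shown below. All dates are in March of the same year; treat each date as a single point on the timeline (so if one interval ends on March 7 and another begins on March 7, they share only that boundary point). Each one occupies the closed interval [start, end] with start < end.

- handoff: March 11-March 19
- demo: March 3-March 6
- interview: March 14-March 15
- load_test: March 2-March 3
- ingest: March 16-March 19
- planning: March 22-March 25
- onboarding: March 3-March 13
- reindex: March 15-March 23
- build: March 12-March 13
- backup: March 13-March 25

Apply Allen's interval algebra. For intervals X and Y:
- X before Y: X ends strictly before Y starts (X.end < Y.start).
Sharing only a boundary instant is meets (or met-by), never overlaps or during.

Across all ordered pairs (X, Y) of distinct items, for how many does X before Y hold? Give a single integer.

Checking all 90 ordered pairs for relation 'before'; matching pairs in alphabetical order:
(build, ingest): build before ingest ✓
(build, interview): build before interview ✓
(build, planning): build before planning ✓
(build, reindex): build before reindex ✓
(demo, backup): demo before backup ✓
(demo, build): demo before build ✓
(demo, handoff): demo before handoff ✓
(demo, ingest): demo before ingest ✓
(demo, interview): demo before interview ✓
(demo, planning): demo before planning ✓
(demo, reindex): demo before reindex ✓
(handoff, planning): handoff before planning ✓
(ingest, planning): ingest before planning ✓
(interview, ingest): interview before ingest ✓
(interview, planning): interview before planning ✓
(load_test, backup): load_test before backup ✓
(load_test, build): load_test before build ✓
(load_test, handoff): load_test before handoff ✓
(load_test, ingest): load_test before ingest ✓
(load_test, interview): load_test before interview ✓
(load_test, planning): load_test before planning ✓
(load_test, reindex): load_test before reindex ✓
(onboarding, ingest): onboarding before ingest ✓
(onboarding, interview): onboarding before interview ✓
... plus 2 further pairs not listed.
Count: 26.

26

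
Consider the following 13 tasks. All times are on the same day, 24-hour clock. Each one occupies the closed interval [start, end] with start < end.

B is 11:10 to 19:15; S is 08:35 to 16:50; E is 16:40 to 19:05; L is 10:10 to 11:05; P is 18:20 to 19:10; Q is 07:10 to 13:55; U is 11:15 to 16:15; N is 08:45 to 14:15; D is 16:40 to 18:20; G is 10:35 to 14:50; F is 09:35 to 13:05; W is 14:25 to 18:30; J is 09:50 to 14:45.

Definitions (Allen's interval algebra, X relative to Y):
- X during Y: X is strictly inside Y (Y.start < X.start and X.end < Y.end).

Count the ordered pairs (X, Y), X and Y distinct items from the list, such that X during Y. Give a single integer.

18

Checking all 156 ordered pairs for relation 'during'; matching pairs in alphabetical order:
(D, B): D during B ✓
(D, W): D during W ✓
(E, B): E during B ✓
(F, N): F during N ✓
(F, Q): F during Q ✓
(F, S): F during S ✓
(G, S): G during S ✓
(J, S): J during S ✓
(L, F): L during F ✓
(L, J): L during J ✓
(L, N): L during N ✓
(L, Q): L during Q ✓
(L, S): L during S ✓
(N, S): N during S ✓
(P, B): P during B ✓
(U, B): U during B ✓
(U, S): U during S ✓
(W, B): W during B ✓
Count: 18.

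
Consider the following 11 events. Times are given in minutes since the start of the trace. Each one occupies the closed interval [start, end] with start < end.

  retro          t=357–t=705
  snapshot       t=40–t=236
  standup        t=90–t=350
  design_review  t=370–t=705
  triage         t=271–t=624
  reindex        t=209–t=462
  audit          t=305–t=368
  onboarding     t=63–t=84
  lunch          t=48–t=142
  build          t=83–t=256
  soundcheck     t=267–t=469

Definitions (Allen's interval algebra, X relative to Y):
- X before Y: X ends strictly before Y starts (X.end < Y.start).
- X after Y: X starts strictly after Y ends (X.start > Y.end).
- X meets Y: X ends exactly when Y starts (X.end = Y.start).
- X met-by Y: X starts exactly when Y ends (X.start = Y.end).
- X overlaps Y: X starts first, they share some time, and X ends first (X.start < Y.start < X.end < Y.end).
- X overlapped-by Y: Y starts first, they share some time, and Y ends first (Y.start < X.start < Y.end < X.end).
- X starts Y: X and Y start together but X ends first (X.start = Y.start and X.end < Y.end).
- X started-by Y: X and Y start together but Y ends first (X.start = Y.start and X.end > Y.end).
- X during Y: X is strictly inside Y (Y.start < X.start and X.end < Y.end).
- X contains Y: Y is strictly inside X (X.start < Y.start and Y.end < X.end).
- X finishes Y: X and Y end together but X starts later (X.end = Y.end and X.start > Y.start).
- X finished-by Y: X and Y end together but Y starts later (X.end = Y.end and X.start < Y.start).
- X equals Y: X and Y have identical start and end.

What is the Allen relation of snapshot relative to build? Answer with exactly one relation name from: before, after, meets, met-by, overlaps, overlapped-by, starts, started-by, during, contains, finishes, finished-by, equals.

overlaps

snapshot = [t=40, t=236]; build = [t=83, t=256].
Compare endpoints: snapshot.start < build.start, snapshot.start < build.end, snapshot.end > build.start, snapshot.end < build.end.
That pattern is 'overlaps'.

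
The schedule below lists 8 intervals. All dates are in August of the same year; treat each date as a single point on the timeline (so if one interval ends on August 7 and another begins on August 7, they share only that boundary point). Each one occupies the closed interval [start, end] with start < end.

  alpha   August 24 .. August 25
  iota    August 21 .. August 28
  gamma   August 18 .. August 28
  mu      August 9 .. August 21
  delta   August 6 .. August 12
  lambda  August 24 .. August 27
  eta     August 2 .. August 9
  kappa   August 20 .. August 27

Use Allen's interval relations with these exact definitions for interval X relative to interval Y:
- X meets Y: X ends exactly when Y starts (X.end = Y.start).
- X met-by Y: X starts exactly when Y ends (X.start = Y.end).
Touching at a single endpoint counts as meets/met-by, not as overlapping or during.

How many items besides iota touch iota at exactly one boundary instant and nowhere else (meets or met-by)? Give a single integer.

Target iota = [August 21, August 28].
alpha [August 24, August 25] → during → no.
delta [August 6, August 12] → before → no.
eta [August 2, August 9] → before → no.
gamma [August 18, August 28] → finished-by → no.
kappa [August 20, August 27] → overlaps → no.
lambda [August 24, August 27] → during → no.
mu [August 9, August 21] → meets → counts.
Total: 1.

1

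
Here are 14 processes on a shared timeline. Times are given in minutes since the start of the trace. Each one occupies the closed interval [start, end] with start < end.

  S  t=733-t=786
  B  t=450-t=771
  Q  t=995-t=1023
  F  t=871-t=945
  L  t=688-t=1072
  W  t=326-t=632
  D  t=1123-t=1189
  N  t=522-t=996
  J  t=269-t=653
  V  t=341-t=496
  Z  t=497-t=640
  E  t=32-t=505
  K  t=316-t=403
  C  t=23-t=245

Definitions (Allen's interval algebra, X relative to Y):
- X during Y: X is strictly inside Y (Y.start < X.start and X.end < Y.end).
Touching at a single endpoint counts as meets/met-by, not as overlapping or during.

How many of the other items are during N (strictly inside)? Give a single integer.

Target N = [t=522, t=996].
B [t=450, t=771] → overlaps → no.
C [t=23, t=245] → before → no.
D [t=1123, t=1189] → after → no.
E [t=32, t=505] → before → no.
F [t=871, t=945] → during → counts.
J [t=269, t=653] → overlaps → no.
K [t=316, t=403] → before → no.
L [t=688, t=1072] → overlapped-by → no.
Q [t=995, t=1023] → overlapped-by → no.
S [t=733, t=786] → during → counts.
V [t=341, t=496] → before → no.
W [t=326, t=632] → overlaps → no.
Z [t=497, t=640] → overlaps → no.
Total: 2.

2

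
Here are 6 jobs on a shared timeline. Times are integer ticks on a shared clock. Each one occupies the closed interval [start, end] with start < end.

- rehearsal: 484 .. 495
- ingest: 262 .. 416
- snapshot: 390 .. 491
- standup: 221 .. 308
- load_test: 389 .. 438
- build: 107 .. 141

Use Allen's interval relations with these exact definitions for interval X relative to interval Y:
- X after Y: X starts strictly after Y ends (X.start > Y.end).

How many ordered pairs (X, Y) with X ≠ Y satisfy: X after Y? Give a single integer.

Checking all 30 ordered pairs for relation 'after'; matching pairs in alphabetical order:
(ingest, build): ingest after build ✓
(load_test, build): load_test after build ✓
(load_test, standup): load_test after standup ✓
(rehearsal, build): rehearsal after build ✓
(rehearsal, ingest): rehearsal after ingest ✓
(rehearsal, load_test): rehearsal after load_test ✓
(rehearsal, standup): rehearsal after standup ✓
(snapshot, build): snapshot after build ✓
(snapshot, standup): snapshot after standup ✓
(standup, build): standup after build ✓
Count: 10.

10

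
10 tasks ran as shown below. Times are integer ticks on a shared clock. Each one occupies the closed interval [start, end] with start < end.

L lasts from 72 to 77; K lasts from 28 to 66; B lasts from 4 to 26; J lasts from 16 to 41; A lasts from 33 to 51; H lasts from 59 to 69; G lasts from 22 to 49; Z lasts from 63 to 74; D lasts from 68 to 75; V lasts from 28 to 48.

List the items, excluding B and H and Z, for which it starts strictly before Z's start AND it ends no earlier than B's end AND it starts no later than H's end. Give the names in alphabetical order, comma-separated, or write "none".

A, G, J, K, V

Conditions: its start is strictly before Z's start (X.start < 63) AND its end is no earlier than B's end (X.end >= 26) AND its start is no later than H's end (X.start <= 69).
A: start 33 < 63? ✓; end 51 >= 26? ✓; start 33 <= 69? ✓ → yes.
D: start 68 < 63? ✗; end 75 >= 26? ✓; start 68 <= 69? ✓ → no.
G: start 22 < 63? ✓; end 49 >= 26? ✓; start 22 <= 69? ✓ → yes.
J: start 16 < 63? ✓; end 41 >= 26? ✓; start 16 <= 69? ✓ → yes.
K: start 28 < 63? ✓; end 66 >= 26? ✓; start 28 <= 69? ✓ → yes.
L: start 72 < 63? ✗; end 77 >= 26? ✓; start 72 <= 69? ✗ → no.
V: start 28 < 63? ✓; end 48 >= 26? ✓; start 28 <= 69? ✓ → yes.
Result: A, G, J, K, V.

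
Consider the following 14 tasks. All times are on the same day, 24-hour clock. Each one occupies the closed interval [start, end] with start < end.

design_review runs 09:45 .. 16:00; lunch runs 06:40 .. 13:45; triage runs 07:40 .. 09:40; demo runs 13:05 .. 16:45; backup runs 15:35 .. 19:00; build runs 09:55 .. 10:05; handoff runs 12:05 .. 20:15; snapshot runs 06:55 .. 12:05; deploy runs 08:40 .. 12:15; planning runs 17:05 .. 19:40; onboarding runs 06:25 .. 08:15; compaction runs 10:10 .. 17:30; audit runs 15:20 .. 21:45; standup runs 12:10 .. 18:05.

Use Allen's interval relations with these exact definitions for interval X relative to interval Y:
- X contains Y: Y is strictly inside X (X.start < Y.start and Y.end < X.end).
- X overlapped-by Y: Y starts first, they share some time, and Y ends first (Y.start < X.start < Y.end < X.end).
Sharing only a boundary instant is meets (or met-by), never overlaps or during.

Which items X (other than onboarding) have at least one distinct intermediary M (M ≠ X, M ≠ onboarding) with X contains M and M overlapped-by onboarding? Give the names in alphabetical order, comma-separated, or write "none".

lunch, snapshot

Target onboarding = [06:25, 08:15].
Intermediaries M with M overlapped-by onboarding: lunch, snapshot, triage.
Via lunch — items with X contains lunch: none.
Via snapshot — items with X contains snapshot: lunch.
Via triage — items with X contains triage: lunch, snapshot.
Union: lunch, snapshot.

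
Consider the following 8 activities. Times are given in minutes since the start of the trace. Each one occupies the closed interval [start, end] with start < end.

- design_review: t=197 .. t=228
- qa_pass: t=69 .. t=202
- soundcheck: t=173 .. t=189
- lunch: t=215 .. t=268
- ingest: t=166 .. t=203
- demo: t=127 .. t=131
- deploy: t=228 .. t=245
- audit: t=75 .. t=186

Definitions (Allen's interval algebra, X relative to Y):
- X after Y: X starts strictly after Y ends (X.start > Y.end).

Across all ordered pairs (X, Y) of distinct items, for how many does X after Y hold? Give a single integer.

15

Checking all 56 ordered pairs for relation 'after'; matching pairs in alphabetical order:
(deploy, audit): deploy after audit ✓
(deploy, demo): deploy after demo ✓
(deploy, ingest): deploy after ingest ✓
(deploy, qa_pass): deploy after qa_pass ✓
(deploy, soundcheck): deploy after soundcheck ✓
(design_review, audit): design_review after audit ✓
(design_review, demo): design_review after demo ✓
(design_review, soundcheck): design_review after soundcheck ✓
(ingest, demo): ingest after demo ✓
(lunch, audit): lunch after audit ✓
(lunch, demo): lunch after demo ✓
(lunch, ingest): lunch after ingest ✓
(lunch, qa_pass): lunch after qa_pass ✓
(lunch, soundcheck): lunch after soundcheck ✓
(soundcheck, demo): soundcheck after demo ✓
Count: 15.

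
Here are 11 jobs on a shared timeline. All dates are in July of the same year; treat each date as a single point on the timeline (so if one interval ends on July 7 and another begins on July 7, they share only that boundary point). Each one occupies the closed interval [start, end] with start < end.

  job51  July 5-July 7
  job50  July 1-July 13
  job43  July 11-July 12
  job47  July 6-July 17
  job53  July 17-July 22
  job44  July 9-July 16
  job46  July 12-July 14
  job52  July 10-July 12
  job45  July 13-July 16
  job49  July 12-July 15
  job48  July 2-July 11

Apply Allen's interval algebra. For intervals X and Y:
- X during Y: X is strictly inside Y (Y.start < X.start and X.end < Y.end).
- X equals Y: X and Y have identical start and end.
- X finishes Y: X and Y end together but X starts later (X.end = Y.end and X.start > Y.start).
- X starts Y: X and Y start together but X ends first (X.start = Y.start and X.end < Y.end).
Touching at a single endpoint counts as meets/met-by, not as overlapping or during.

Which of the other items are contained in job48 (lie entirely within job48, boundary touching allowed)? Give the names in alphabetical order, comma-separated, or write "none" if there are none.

job51

Target job48 = [July 2, July 11].
job43 [July 11, July 12] → met-by → no.
job44 [July 9, July 16] → overlapped-by → no.
job45 [July 13, July 16] → after → no.
job46 [July 12, July 14] → after → no.
job47 [July 6, July 17] → overlapped-by → no.
job49 [July 12, July 15] → after → no.
job50 [July 1, July 13] → contains → no.
job51 [July 5, July 7] → during → yes.
job52 [July 10, July 12] → overlapped-by → no.
job53 [July 17, July 22] → after → no.
Result: job51.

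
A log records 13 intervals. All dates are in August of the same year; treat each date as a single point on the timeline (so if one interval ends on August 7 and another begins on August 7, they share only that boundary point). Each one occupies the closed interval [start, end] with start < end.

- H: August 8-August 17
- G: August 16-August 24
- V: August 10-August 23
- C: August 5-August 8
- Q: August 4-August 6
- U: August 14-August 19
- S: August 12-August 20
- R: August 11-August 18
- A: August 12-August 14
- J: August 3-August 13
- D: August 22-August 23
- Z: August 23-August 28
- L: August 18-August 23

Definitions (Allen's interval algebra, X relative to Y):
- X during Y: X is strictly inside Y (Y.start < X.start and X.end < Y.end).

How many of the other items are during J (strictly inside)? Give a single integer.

2

Target J = [August 3, August 13].
A [August 12, August 14] → overlapped-by → no.
C [August 5, August 8] → during → counts.
D [August 22, August 23] → after → no.
G [August 16, August 24] → after → no.
H [August 8, August 17] → overlapped-by → no.
L [August 18, August 23] → after → no.
Q [August 4, August 6] → during → counts.
R [August 11, August 18] → overlapped-by → no.
S [August 12, August 20] → overlapped-by → no.
U [August 14, August 19] → after → no.
V [August 10, August 23] → overlapped-by → no.
Z [August 23, August 28] → after → no.
Total: 2.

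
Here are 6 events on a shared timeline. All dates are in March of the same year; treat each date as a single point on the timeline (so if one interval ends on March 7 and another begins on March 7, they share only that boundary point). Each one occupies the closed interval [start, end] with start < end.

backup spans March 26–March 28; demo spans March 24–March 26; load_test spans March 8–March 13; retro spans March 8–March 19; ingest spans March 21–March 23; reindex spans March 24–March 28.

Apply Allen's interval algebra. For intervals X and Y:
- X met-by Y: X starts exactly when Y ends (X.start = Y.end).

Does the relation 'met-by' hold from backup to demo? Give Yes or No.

backup = [March 26, March 28], demo = [March 24, March 26].
Actual relation of backup to demo: met-by.
Asked whether 'met-by' holds → Yes.

Yes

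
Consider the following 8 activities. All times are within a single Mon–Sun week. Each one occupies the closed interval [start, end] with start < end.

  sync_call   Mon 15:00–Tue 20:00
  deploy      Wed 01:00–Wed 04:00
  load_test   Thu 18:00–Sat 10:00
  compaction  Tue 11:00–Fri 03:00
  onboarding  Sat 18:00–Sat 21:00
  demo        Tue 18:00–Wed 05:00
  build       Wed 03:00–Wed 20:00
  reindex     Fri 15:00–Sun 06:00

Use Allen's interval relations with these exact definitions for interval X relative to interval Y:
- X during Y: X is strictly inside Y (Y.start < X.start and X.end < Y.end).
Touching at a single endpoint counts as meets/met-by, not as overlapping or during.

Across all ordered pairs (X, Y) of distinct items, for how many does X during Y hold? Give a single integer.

Checking all 56 ordered pairs for relation 'during'; matching pairs in alphabetical order:
(build, compaction): build during compaction ✓
(demo, compaction): demo during compaction ✓
(deploy, compaction): deploy during compaction ✓
(deploy, demo): deploy during demo ✓
(onboarding, reindex): onboarding during reindex ✓
Count: 5.

5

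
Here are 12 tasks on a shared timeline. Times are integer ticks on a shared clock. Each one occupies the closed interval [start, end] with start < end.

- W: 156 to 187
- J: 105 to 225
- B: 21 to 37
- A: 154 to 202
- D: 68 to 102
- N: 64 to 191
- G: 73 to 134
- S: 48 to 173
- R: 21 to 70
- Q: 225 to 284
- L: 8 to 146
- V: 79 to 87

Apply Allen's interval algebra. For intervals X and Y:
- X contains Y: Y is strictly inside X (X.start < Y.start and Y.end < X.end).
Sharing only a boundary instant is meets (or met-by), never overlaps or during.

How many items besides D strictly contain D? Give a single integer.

3

Target D = [68, 102].
A [154, 202] → after → no.
B [21, 37] → before → no.
G [73, 134] → overlapped-by → no.
J [105, 225] → after → no.
L [8, 146] → contains → counts.
N [64, 191] → contains → counts.
Q [225, 284] → after → no.
R [21, 70] → overlaps → no.
S [48, 173] → contains → counts.
V [79, 87] → during → no.
W [156, 187] → after → no.
Total: 3.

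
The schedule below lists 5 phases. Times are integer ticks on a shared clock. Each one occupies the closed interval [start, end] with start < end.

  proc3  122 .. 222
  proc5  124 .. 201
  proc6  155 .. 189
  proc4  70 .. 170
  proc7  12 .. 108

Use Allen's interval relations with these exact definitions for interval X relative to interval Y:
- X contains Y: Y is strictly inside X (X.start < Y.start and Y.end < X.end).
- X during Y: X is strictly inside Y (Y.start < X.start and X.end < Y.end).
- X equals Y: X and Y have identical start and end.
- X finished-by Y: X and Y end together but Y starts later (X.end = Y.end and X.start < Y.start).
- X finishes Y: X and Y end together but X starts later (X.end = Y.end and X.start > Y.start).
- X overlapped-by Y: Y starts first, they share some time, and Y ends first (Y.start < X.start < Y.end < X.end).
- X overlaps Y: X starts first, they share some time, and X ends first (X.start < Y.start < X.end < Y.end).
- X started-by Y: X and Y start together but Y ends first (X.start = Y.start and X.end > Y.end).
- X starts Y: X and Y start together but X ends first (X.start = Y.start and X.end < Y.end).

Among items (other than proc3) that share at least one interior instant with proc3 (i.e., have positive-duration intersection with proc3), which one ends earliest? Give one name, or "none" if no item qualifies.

Target proc3 = [122, 222].
proc4 [70, 170] → overlaps → candidate.
proc5 [124, 201] → during → candidate.
proc6 [155, 189] → during → candidate.
proc7 [12, 108] → before → excluded.
Among candidates, earliest end is 170 → proc4.

proc4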